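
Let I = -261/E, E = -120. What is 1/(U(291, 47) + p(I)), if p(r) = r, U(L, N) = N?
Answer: 40/1967 ≈ 0.020336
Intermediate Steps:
I = 87/40 (I = -261/(-120) = -261*(-1/120) = 87/40 ≈ 2.1750)
1/(U(291, 47) + p(I)) = 1/(47 + 87/40) = 1/(1967/40) = 40/1967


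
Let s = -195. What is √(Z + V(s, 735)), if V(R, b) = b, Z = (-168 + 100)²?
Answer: √5359 ≈ 73.205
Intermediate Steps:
Z = 4624 (Z = (-68)² = 4624)
√(Z + V(s, 735)) = √(4624 + 735) = √5359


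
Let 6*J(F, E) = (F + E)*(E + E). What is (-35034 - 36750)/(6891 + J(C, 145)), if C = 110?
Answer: -8973/2402 ≈ -3.7356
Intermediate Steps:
J(F, E) = E*(E + F)/3 (J(F, E) = ((F + E)*(E + E))/6 = ((E + F)*(2*E))/6 = (2*E*(E + F))/6 = E*(E + F)/3)
(-35034 - 36750)/(6891 + J(C, 145)) = (-35034 - 36750)/(6891 + (1/3)*145*(145 + 110)) = -71784/(6891 + (1/3)*145*255) = -71784/(6891 + 12325) = -71784/19216 = -71784*1/19216 = -8973/2402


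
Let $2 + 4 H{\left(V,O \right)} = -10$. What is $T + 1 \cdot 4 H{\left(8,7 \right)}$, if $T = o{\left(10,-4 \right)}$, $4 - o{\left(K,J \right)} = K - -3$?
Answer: $-21$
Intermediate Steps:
$H{\left(V,O \right)} = -3$ ($H{\left(V,O \right)} = - \frac{1}{2} + \frac{1}{4} \left(-10\right) = - \frac{1}{2} - \frac{5}{2} = -3$)
$o{\left(K,J \right)} = 1 - K$ ($o{\left(K,J \right)} = 4 - \left(K - -3\right) = 4 - \left(K + 3\right) = 4 - \left(3 + K\right) = 1 - K$)
$T = -9$ ($T = 1 - 10 = -9$)
$T + 1 \cdot 4 H{\left(8,7 \right)} = -9 + 1 \cdot 4 \left(-3\right) = -9 + 4 \left(-3\right) = -9 - 12 = -21$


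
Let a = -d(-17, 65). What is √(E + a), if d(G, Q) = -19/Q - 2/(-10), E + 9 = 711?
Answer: 2*√741585/65 ≈ 26.497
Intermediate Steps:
E = 702 (E = -9 + 711 = 702)
d(G, Q) = ⅕ - 19/Q (d(G, Q) = -19/Q - 2*(-⅒) = -19/Q + ⅕ = ⅕ - 19/Q)
a = 6/65 (a = -(-95 + 65)/(5*65) = -(-30)/(5*65) = -1*(-6/65) = 6/65 ≈ 0.092308)
√(E + a) = √(702 + 6/65) = √(45636/65) = 2*√741585/65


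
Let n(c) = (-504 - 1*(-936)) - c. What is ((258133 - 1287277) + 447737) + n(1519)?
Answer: -582494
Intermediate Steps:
n(c) = 432 - c (n(c) = (-504 + 936) - c = 432 - c)
((258133 - 1287277) + 447737) + n(1519) = ((258133 - 1287277) + 447737) + (432 - 1*1519) = (-1029144 + 447737) + (432 - 1519) = -581407 - 1087 = -582494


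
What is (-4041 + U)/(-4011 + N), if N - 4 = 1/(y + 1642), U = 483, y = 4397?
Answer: 10743381/12099136 ≈ 0.88795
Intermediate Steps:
N = 24157/6039 (N = 4 + 1/(4397 + 1642) = 4 + 1/6039 = 24157/6039 ≈ 4.0002)
(-4041 + U)/(-4011 + N) = (-4041 + 483)/(-4011 + 24157/6039) = -3558/(-24198272/6039) = -3558*(-6039/24198272) = 10743381/12099136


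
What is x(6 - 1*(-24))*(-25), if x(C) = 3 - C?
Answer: 675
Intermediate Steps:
x(6 - 1*(-24))*(-25) = (3 - (6 - 1*(-24)))*(-25) = (3 - (6 + 24))*(-25) = (3 - 1*30)*(-25) = (3 - 30)*(-25) = -27*(-25) = 675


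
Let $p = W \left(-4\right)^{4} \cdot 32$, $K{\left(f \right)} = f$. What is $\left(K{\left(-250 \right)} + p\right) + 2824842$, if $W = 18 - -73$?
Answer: $3570064$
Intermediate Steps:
$W = 91$ ($W = 18 + 73 = 91$)
$p = 745472$ ($p = 91 \left(-4\right)^{4} \cdot 32 = 91 \cdot 256 \cdot 32 = 23296 \cdot 32 = 745472$)
$\left(K{\left(-250 \right)} + p\right) + 2824842 = \left(-250 + 745472\right) + 2824842 = 745222 + 2824842 = 3570064$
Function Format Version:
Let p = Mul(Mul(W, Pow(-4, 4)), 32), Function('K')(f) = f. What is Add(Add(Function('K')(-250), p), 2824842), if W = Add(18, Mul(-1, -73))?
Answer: 3570064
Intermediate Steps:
W = 91 (W = Add(18, 73) = 91)
p = 745472 (p = Mul(Mul(91, Pow(-4, 4)), 32) = Mul(Mul(91, 256), 32) = Mul(23296, 32) = 745472)
Add(Add(Function('K')(-250), p), 2824842) = Add(Add(-250, 745472), 2824842) = Add(745222, 2824842) = 3570064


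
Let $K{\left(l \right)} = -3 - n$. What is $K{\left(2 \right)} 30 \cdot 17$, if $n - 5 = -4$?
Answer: $-2040$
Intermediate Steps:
$n = 1$ ($n = 5 - 4 = 1$)
$K{\left(l \right)} = -4$ ($K{\left(l \right)} = -3 - 1 = -4$)
$K{\left(2 \right)} 30 \cdot 17 = \left(-4\right) 30 \cdot 17 = \left(-120\right) 17 = -2040$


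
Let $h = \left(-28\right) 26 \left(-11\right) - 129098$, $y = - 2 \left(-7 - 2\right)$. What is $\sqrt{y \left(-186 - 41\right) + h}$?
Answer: $2 i \sqrt{31294} \approx 353.8 i$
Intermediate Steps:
$y = 18$ ($y = \left(-2\right) \left(-9\right) = 18$)
$h = -121090$ ($h = \left(-728\right) \left(-11\right) - 129098 = 8008 - 129098 = -121090$)
$\sqrt{y \left(-186 - 41\right) + h} = \sqrt{18 \left(-186 - 41\right) - 121090} = \sqrt{18 \left(-227\right) - 121090} = \sqrt{-4086 - 121090} = \sqrt{-125176} = 2 i \sqrt{31294}$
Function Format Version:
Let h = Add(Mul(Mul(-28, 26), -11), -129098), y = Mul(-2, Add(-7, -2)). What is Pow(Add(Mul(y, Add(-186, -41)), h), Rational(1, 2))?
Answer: Mul(2, I, Pow(31294, Rational(1, 2))) ≈ Mul(353.80, I)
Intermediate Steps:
y = 18 (y = Mul(-2, -9) = 18)
h = -121090 (h = Add(Mul(-728, -11), -129098) = Add(8008, -129098) = -121090)
Pow(Add(Mul(y, Add(-186, -41)), h), Rational(1, 2)) = Pow(Add(Mul(18, Add(-186, -41)), -121090), Rational(1, 2)) = Pow(Add(Mul(18, -227), -121090), Rational(1, 2)) = Pow(Add(-4086, -121090), Rational(1, 2)) = Pow(-125176, Rational(1, 2)) = Mul(2, I, Pow(31294, Rational(1, 2)))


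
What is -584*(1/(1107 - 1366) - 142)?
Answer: 21478936/259 ≈ 82930.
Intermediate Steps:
-584*(1/(1107 - 1366) - 142) = -584*(1/(-259) - 142) = -584*(-1/259 - 142) = -584*(-36779/259) = 21478936/259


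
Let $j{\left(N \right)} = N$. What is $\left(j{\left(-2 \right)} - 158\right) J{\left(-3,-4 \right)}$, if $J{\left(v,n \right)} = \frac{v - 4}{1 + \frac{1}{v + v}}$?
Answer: $1344$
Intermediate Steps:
$J{\left(v,n \right)} = \frac{-4 + v}{1 + \frac{1}{2 v}}$
$\left(j{\left(-2 \right)} - 158\right) J{\left(-3,-4 \right)} = \left(-2 - 158\right) 2 \left(-3\right) \frac{1}{1 + 2 \left(-3\right)} \left(-4 - 3\right) = - 160 \cdot 2 \left(-3\right) \frac{1}{1 - 6} \left(-7\right) = - 160 \cdot 2 \left(-3\right) \frac{1}{-5} \left(-7\right) = - 160 \cdot 2 \left(-3\right) \left(- \frac{1}{5}\right) \left(-7\right) = \left(-160\right) \left(- \frac{42}{5}\right) = 1344$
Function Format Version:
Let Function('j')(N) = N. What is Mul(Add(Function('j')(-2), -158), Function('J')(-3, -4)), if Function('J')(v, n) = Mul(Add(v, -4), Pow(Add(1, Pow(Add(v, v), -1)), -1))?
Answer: 1344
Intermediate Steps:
Function('J')(v, n) = Mul(Pow(Add(1, Mul(Rational(1, 2), Pow(v, -1))), -1), Add(-4, v)) (Function('J')(v, n) = Mul(Add(-4, v), Pow(Add(1, Pow(Mul(2, v), -1)), -1)) = Mul(Add(-4, v), Pow(Add(1, Mul(Rational(1, 2), Pow(v, -1))), -1)) = Mul(Pow(Add(1, Mul(Rational(1, 2), Pow(v, -1))), -1), Add(-4, v)))
Mul(Add(Function('j')(-2), -158), Function('J')(-3, -4)) = Mul(Add(-2, -158), Mul(2, -3, Pow(Add(1, Mul(2, -3)), -1), Add(-4, -3))) = Mul(-160, Mul(2, -3, Pow(Add(1, -6), -1), -7)) = Mul(-160, Mul(2, -3, Pow(-5, -1), -7)) = Mul(-160, Mul(2, -3, Rational(-1, 5), -7)) = Mul(-160, Rational(-42, 5)) = 1344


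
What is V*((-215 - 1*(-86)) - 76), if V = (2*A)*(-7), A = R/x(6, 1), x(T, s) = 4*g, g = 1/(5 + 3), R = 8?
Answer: 45920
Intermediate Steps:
g = 1/8 ≈ 0.12500
x(T, s) = 1/2 (x(T, s) = 4*(1/8) = 1/2)
A = 16 (A = 8/(1/2) = 8*2 = 16)
V = -224 (V = (2*16)*(-7) = 32*(-7) = -224)
V*((-215 - 1*(-86)) - 76) = -224*((-215 - 1*(-86)) - 76) = -224*((-215 + 86) - 76) = -224*(-129 - 76) = -224*(-205) = 45920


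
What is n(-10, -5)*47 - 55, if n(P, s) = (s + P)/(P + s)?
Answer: -8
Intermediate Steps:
n(P, s) = 1 (n(P, s) = (P + s)/(P + s) = 1)
n(-10, -5)*47 - 55 = 1*47 - 55 = 47 - 55 = -8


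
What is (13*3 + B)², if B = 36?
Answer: 5625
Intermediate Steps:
(13*3 + B)² = (13*3 + 36)² = (39 + 36)² = 75² = 5625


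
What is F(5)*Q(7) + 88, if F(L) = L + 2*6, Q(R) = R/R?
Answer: 105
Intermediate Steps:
Q(R) = 1
F(L) = 12 + L (F(L) = L + 12 = 12 + L)
F(5)*Q(7) + 88 = (12 + 5)*1 + 88 = 17*1 + 88 = 17 + 88 = 105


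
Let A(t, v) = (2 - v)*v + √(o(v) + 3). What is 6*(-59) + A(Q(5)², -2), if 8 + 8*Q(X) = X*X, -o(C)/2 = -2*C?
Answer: -362 + I*√5 ≈ -362.0 + 2.2361*I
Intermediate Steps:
o(C) = 4*C (o(C) = -(-4)*C = 4*C)
Q(X) = -1 + X²/8 (Q(X) = -1 + (X*X)/8 = -1 + X²/8)
A(t, v) = √(3 + 4*v) + v*(2 - v) (A(t, v) = (2 - v)*v + √(4*v + 3) = v*(2 - v) + √(3 + 4*v) = √(3 + 4*v) + v*(2 - v))
6*(-59) + A(Q(5)², -2) = 6*(-59) + (√(3 + 4*(-2)) - 1*(-2)² + 2*(-2)) = -354 + (√(3 - 8) - 1*4 - 4) = -354 + (√(-5) - 4 - 4) = -354 + (I*√5 - 4 - 4) = -354 + (-8 + I*√5) = -362 + I*√5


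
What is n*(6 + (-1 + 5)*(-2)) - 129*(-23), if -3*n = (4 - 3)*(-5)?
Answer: 8891/3 ≈ 2963.7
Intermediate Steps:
n = 5/3 (n = -(4 - 3)*(-5)/3 = -(-5)/3 = -1/3*(-5) = 5/3 ≈ 1.6667)
n*(6 + (-1 + 5)*(-2)) - 129*(-23) = 5*(6 + (-1 + 5)*(-2))/3 - 129*(-23) = 5*(6 + 4*(-2))/3 + 2967 = 5*(6 - 8)/3 + 2967 = (5/3)*(-2) + 2967 = -10/3 + 2967 = 8891/3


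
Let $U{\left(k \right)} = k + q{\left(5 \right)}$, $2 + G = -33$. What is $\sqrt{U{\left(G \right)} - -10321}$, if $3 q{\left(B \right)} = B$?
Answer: $\frac{\sqrt{92589}}{3} \approx 101.43$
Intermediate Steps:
$q{\left(B \right)} = \frac{B}{3}$
$G = -35$ ($G = -2 - 33 = -35$)
$U{\left(k \right)} = \frac{5}{3} + k$ ($U{\left(k \right)} = k + \frac{1}{3} \cdot 5 = k + \frac{5}{3} = \frac{5}{3} + k$)
$\sqrt{U{\left(G \right)} - -10321} = \sqrt{\left(\frac{5}{3} - 35\right) - -10321} = \sqrt{- \frac{100}{3} + 10321} = \sqrt{\frac{30863}{3}} = \frac{\sqrt{92589}}{3}$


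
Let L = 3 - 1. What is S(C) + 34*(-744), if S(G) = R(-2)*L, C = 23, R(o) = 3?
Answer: -25290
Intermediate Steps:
L = 2
S(G) = 6 (S(G) = 3*2 = 6)
S(C) + 34*(-744) = 6 + 34*(-744) = 6 - 25296 = -25290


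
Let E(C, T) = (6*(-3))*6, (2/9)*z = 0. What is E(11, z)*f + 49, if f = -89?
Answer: 9661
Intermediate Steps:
z = 0 (z = (9/2)*0 = 0)
E(C, T) = -108 (E(C, T) = -18*6 = -108)
E(11, z)*f + 49 = -108*(-89) + 49 = 9612 + 49 = 9661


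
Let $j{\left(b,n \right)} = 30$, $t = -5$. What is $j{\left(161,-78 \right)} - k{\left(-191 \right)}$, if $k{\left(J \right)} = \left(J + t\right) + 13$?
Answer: $213$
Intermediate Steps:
$k{\left(J \right)} = 8 + J$ ($k{\left(J \right)} = \left(J - 5\right) + 13 = \left(-5 + J\right) + 13 = 8 + J$)
$j{\left(161,-78 \right)} - k{\left(-191 \right)} = 30 - \left(8 - 191\right) = 30 - -183 = 30 + 183 = 213$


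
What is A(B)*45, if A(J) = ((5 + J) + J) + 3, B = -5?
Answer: -90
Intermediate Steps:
A(J) = 8 + 2*J (A(J) = (5 + 2*J) + 3 = 8 + 2*J)
A(B)*45 = (8 + 2*(-5))*45 = (8 - 10)*45 = -2*45 = -90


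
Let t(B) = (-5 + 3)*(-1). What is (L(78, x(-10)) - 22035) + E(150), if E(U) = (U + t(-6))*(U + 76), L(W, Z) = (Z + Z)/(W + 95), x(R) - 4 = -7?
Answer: 2130835/173 ≈ 12317.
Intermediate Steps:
x(R) = -3 (x(R) = 4 - 7 = -3)
t(B) = 2 (t(B) = -2*(-1) = 2)
L(W, Z) = 2*Z/(95 + W) (L(W, Z) = (2*Z)/(95 + W) = 2*Z/(95 + W))
E(U) = (2 + U)*(76 + U) (E(U) = (U + 2)*(U + 76) = (2 + U)*(76 + U))
(L(78, x(-10)) - 22035) + E(150) = (2*(-3)/(95 + 78) - 22035) + (152 + 150² + 78*150) = (2*(-3)/173 - 22035) + (152 + 22500 + 11700) = (2*(-3)*(1/173) - 22035) + 34352 = (-6/173 - 22035) + 34352 = -3812061/173 + 34352 = 2130835/173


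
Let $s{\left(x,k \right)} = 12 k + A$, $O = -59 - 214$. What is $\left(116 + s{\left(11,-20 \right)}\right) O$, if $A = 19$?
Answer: $28665$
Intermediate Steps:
$O = -273$
$s{\left(x,k \right)} = 19 + 12 k$ ($s{\left(x,k \right)} = 12 k + 19 = 19 + 12 k$)
$\left(116 + s{\left(11,-20 \right)}\right) O = \left(116 + \left(19 + 12 \left(-20\right)\right)\right) \left(-273\right) = \left(116 + \left(19 - 240\right)\right) \left(-273\right) = \left(116 - 221\right) \left(-273\right) = \left(-105\right) \left(-273\right) = 28665$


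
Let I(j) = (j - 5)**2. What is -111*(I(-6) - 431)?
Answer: 34410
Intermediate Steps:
I(j) = (-5 + j)**2
-111*(I(-6) - 431) = -111*((-5 - 6)**2 - 431) = -111*((-11)**2 - 431) = -111*(121 - 431) = -111*(-310) = 34410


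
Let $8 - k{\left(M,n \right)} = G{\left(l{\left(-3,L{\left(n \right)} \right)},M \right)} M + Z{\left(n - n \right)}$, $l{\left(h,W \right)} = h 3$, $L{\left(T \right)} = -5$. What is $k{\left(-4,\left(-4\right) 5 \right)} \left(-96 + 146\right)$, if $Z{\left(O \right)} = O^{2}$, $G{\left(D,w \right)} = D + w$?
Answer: $-2200$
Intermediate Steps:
$l{\left(h,W \right)} = 3 h$
$k{\left(M,n \right)} = 8 - M \left(-9 + M\right)$ ($k{\left(M,n \right)} = 8 - \left(\left(3 \left(-3\right) + M\right) M + \left(n - n\right)^{2}\right) = 8 - \left(\left(-9 + M\right) M + 0^{2}\right) = 8 - \left(M \left(-9 + M\right) + 0\right) = 8 - M \left(-9 + M\right)$)
$k{\left(-4,\left(-4\right) 5 \right)} \left(-96 + 146\right) = \left(8 - - 4 \left(-9 - 4\right)\right) \left(-96 + 146\right) = \left(8 - \left(-4\right) \left(-13\right)\right) 50 = \left(8 - 52\right) 50 = \left(-44\right) 50 = -2200$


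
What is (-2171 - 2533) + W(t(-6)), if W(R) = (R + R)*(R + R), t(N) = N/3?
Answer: -4688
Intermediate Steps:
t(N) = N/3 (t(N) = N*(⅓) = N/3)
W(R) = 4*R² (W(R) = (2*R)*(2*R) = 4*R²)
(-2171 - 2533) + W(t(-6)) = (-2171 - 2533) + 4*((⅓)*(-6))² = -4704 + 4*(-2)² = -4704 + 4*4 = -4704 + 16 = -4688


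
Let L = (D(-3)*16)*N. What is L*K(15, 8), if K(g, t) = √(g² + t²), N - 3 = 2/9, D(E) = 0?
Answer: 0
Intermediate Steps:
N = 29/9 (N = 3 + 2/9 = 29/9 ≈ 3.2222)
L = 0 (L = (0*16)*(29/9) = 0*(29/9) = 0)
L*K(15, 8) = 0*√(15² + 8²) = 0*√(225 + 64) = 0*√289 = 0*17 = 0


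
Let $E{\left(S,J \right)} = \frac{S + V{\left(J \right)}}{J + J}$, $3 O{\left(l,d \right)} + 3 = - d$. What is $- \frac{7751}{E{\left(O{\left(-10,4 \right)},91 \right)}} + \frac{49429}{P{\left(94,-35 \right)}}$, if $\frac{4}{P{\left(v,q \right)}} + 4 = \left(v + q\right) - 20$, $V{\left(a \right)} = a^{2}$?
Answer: $\frac{1533918727}{3548} \approx 4.3233 \cdot 10^{5}$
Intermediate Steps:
$O{\left(l,d \right)} = -1 - \frac{d}{3}$ ($O{\left(l,d \right)} = -1 + \frac{\left(-1\right) d}{3} = -1 - \frac{d}{3}$)
$E{\left(S,J \right)} = \frac{S + J^{2}}{2 J}$ ($E{\left(S,J \right)} = \frac{S + J^{2}}{J + J} = \frac{S + J^{2}}{2 J}$)
$P{\left(v,q \right)} = \frac{4}{-24 + q + v}$ ($P{\left(v,q \right)} = \frac{4}{-4 - \left(20 - q - v\right)} = \frac{4}{-4 + \left(-20 + q + v\right)} = \frac{4}{-24 + q + v}$)
$- \frac{7751}{E{\left(O{\left(-10,4 \right)},91 \right)}} + \frac{49429}{P{\left(94,-35 \right)}} = - \frac{7751}{\frac{1}{2} \cdot \frac{1}{91} \left(\left(-1 - \frac{4}{3}\right) + 91^{2}\right)} + \frac{49429}{4 \frac{1}{-24 - 35 + 94}} = - \frac{7751}{\frac{1}{2} \cdot \frac{1}{91} \left(\left(-1 - \frac{4}{3}\right) + 8281\right)} + \frac{49429}{4 \cdot \frac{1}{35}} = - \frac{7751}{\frac{1}{2} \cdot \frac{1}{91} \left(- \frac{7}{3} + 8281\right)} + \frac{49429}{4 \cdot \frac{1}{35}} = - \frac{7751}{\frac{1}{2} \cdot \frac{1}{91} \cdot \frac{24836}{3}} + \frac{49429}{\frac{4}{35}} = - \frac{7751}{\frac{1774}{39}} + 49429 \cdot \frac{35}{4} = \left(-7751\right) \frac{39}{1774} + \frac{1730015}{4} = - \frac{302289}{1774} + \frac{1730015}{4} = \frac{1533918727}{3548}$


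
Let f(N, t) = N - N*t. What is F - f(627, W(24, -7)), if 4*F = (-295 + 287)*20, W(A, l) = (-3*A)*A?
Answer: -1084123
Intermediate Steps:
W(A, l) = -3*A²
f(N, t) = N - N*t
F = -40 (F = ((-295 + 287)*20)/4 = (-8*20)/4 = (¼)*(-160) = -40)
F - f(627, W(24, -7)) = -40 - 627*(1 - (-3)*24²) = -40 - 627*(1 - (-3)*576) = -40 - 627*(1 - 1*(-1728)) = -40 - 627*(1 + 1728) = -40 - 627*1729 = -40 - 1*1084083 = -40 - 1084083 = -1084123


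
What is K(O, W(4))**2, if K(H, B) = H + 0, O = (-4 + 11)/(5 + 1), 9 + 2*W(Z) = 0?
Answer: 49/36 ≈ 1.3611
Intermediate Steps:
W(Z) = -9/2 (W(Z) = -9/2 + (1/2)*0 = -9/2 + 0 = -9/2)
O = 7/6 ≈ 1.1667
K(H, B) = H
K(O, W(4))**2 = (7/6)**2 = 49/36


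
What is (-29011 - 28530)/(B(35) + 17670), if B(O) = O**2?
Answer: -57541/18895 ≈ -3.0453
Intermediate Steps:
(-29011 - 28530)/(B(35) + 17670) = (-29011 - 28530)/(35**2 + 17670) = -57541/(1225 + 17670) = -57541/18895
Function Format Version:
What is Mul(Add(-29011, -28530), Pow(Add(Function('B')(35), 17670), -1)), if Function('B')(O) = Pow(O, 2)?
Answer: Rational(-57541, 18895) ≈ -3.0453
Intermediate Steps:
Mul(Add(-29011, -28530), Pow(Add(Function('B')(35), 17670), -1)) = Mul(Add(-29011, -28530), Pow(Add(Pow(35, 2), 17670), -1)) = Mul(-57541, Pow(Add(1225, 17670), -1)) = Mul(-57541, Pow(18895, -1)) = Mul(-57541, Rational(1, 18895)) = Rational(-57541, 18895)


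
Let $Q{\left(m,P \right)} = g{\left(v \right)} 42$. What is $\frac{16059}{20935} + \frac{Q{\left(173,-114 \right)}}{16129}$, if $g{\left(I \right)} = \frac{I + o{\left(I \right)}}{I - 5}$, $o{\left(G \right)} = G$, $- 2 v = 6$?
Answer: $\frac{9799059}{12741910} \approx 0.76904$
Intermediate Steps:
$v = -3$ ($v = \left(- \frac{1}{2}\right) 6 = -3$)
$g{\left(I \right)} = \frac{2 I}{-5 + I}$ ($g{\left(I \right)} = \frac{I + I}{I - 5} = \frac{2 I}{-5 + I}$)
$Q{\left(m,P \right)} = \frac{63}{2}$ ($Q{\left(m,P \right)} = 2 \left(-3\right) \frac{1}{-5 - 3} \cdot 42 = 2 \left(-3\right) \frac{1}{-8} \cdot 42 = 2 \left(-3\right) \left(- \frac{1}{8}\right) 42 = \frac{3}{4} \cdot 42 = \frac{63}{2}$)
$\frac{16059}{20935} + \frac{Q{\left(173,-114 \right)}}{16129} = \frac{16059}{20935} + \frac{63}{2 \cdot 16129} = 16059 \cdot \frac{1}{20935} + \frac{63}{2} \cdot \frac{1}{16129} = \frac{303}{395} + \frac{63}{32258} = \frac{9799059}{12741910}$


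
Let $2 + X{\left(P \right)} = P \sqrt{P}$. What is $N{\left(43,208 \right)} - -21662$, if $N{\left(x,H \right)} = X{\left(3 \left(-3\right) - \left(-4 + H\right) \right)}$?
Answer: $21660 - 213 i \sqrt{213} \approx 21660.0 - 3108.6 i$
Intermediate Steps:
$X{\left(P \right)} = -2 + P^{\frac{3}{2}}$ ($X{\left(P \right)} = -2 + P \sqrt{P} = -2 + P^{\frac{3}{2}}$)
$N{\left(x,H \right)} = -2 + \left(-5 - H\right)^{\frac{3}{2}}$ ($N{\left(x,H \right)} = -2 + \left(3 \left(-3\right) - \left(-4 + H\right)\right)^{\frac{3}{2}} = -2 + \left(-9 - \left(-4 + H\right)\right)^{\frac{3}{2}} = -2 + \left(-5 - H\right)^{\frac{3}{2}}$)
$N{\left(43,208 \right)} - -21662 = \left(-2 + \left(-5 - 208\right)^{\frac{3}{2}}\right) - -21662 = \left(-2 + \left(-5 - 208\right)^{\frac{3}{2}}\right) + 21662 = \left(-2 + \left(-213\right)^{\frac{3}{2}}\right) + 21662 = \left(-2 - 213 i \sqrt{213}\right) + 21662 = 21660 - 213 i \sqrt{213}$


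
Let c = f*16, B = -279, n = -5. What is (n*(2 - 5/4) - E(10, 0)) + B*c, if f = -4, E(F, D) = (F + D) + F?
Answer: 71329/4 ≈ 17832.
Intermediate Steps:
E(F, D) = D + 2*F (E(F, D) = (D + F) + F = D + 2*F)
c = -64 (c = -4*16 = -64)
(n*(2 - 5/4) - E(10, 0)) + B*c = (-5*(2 - 5/4) - (0 + 2*10)) - 279*(-64) = (-5*(2 - 5*¼) - (0 + 20)) + 17856 = (-5*(2 - 5/4) - 1*20) + 17856 = (-5*¾ - 20) + 17856 = (-15/4 - 20) + 17856 = -95/4 + 17856 = 71329/4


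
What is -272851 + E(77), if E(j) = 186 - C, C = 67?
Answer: -272732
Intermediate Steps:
E(j) = 119 (E(j) = 186 - 1*67 = 186 - 67 = 119)
-272851 + E(77) = -272851 + 119 = -272732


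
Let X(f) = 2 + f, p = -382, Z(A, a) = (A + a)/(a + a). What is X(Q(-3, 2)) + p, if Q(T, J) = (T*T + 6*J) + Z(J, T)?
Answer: -2153/6 ≈ -358.83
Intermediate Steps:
Z(A, a) = (A + a)/(2*a) (Z(A, a) = (A + a)/((2*a)) = (A + a)*(1/(2*a)) = (A + a)/(2*a))
Q(T, J) = T**2 + 6*J + (J + T)/(2*T) (Q(T, J) = (T*T + 6*J) + (J + T)/(2*T) = (T**2 + 6*J) + (J + T)/(2*T) = T**2 + 6*J + (J + T)/(2*T))
X(Q(-3, 2)) + p = (2 + (1/2 + (-3)**2 + 6*2 + (1/2)*2/(-3))) - 382 = (2 + (1/2 + 9 + 12 + (1/2)*2*(-1/3))) - 382 = (2 + (1/2 + 9 + 12 - 1/3)) - 382 = (2 + 127/6) - 382 = 139/6 - 382 = -2153/6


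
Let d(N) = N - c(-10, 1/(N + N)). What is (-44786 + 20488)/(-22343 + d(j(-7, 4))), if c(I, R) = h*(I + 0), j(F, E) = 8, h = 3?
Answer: 24298/22305 ≈ 1.0894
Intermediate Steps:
c(I, R) = 3*I (c(I, R) = 3*(I + 0) = 3*I)
d(N) = 30 + N (d(N) = N - 3*(-10) = N - 1*(-30) = N + 30 = 30 + N)
(-44786 + 20488)/(-22343 + d(j(-7, 4))) = (-44786 + 20488)/(-22343 + (30 + 8)) = -24298/(-22343 + 38) = -24298/(-22305) = -24298*(-1/22305) = 24298/22305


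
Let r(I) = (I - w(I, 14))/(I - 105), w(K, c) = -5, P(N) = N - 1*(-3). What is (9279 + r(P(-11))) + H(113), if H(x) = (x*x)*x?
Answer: 164095891/113 ≈ 1.4522e+6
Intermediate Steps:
P(N) = 3 + N (P(N) = N + 3 = 3 + N)
H(x) = x³ (H(x) = x²*x = x³)
r(I) = (5 + I)/(-105 + I) (r(I) = (I - 1*(-5))/(I - 105) = (I + 5)/(-105 + I) = (5 + I)/(-105 + I))
(9279 + r(P(-11))) + H(113) = (9279 + (5 + (3 - 11))/(-105 + (3 - 11))) + 113³ = (9279 + (5 - 8)/(-105 - 8)) + 1442897 = (9279 - 3/(-113)) + 1442897 = (9279 - 1/113*(-3)) + 1442897 = (9279 + 3/113) + 1442897 = 1048530/113 + 1442897 = 164095891/113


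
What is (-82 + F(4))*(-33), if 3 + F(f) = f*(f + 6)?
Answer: 1485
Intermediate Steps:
F(f) = -3 + f*(6 + f) (F(f) = -3 + f*(f + 6) = -3 + f*(6 + f))
(-82 + F(4))*(-33) = (-82 + (-3 + 4² + 6*4))*(-33) = (-82 + (-3 + 16 + 24))*(-33) = (-82 + 37)*(-33) = -45*(-33) = 1485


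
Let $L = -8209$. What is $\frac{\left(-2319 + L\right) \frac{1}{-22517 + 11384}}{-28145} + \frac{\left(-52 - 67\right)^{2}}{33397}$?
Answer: $\frac{3750491843}{8845780815} \approx 0.42399$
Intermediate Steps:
$\frac{\left(-2319 + L\right) \frac{1}{-22517 + 11384}}{-28145} + \frac{\left(-52 - 67\right)^{2}}{33397} = \frac{\left(-2319 - 8209\right) \frac{1}{-22517 + 11384}}{-28145} + \frac{\left(-52 - 67\right)^{2}}{33397} = - \frac{10528}{-11133} \left(- \frac{1}{28145}\right) + \left(-119\right)^{2} \cdot \frac{1}{33397} = \left(-10528\right) \left(- \frac{1}{11133}\right) \left(- \frac{1}{28145}\right) + 14161 \cdot \frac{1}{33397} = \frac{10528}{11133} \left(- \frac{1}{28145}\right) + \frac{2023}{4771} = - \frac{10528}{313338285} + \frac{2023}{4771} = \frac{3750491843}{8845780815}$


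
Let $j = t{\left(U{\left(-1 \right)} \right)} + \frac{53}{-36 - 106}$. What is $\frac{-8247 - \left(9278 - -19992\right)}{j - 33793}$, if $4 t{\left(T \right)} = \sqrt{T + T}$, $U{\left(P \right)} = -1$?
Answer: $\frac{51128886275652}{46054256401603} + \frac{378246394 i \sqrt{2}}{46054256401603} \approx 1.1102 + 1.1615 \cdot 10^{-5} i$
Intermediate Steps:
$t{\left(T \right)} = \frac{\sqrt{2} \sqrt{T}}{4}$ ($t{\left(T \right)} = \frac{\sqrt{T + T}}{4} = \frac{\sqrt{2 T}}{4} = \frac{\sqrt{2} \sqrt{T}}{4}$)
$j = - \frac{53}{142} + \frac{i \sqrt{2}}{4}$ ($j = \frac{\sqrt{2} \sqrt{-1}}{4} + \frac{53}{-36 - 106} = \frac{\sqrt{2} i}{4} + \frac{53}{-142} = \frac{i \sqrt{2}}{4} + 53 \left(- \frac{1}{142}\right) = \frac{i \sqrt{2}}{4} - \frac{53}{142} = - \frac{53}{142} + \frac{i \sqrt{2}}{4} \approx -0.37324 + 0.35355 i$)
$\frac{-8247 - \left(9278 - -19992\right)}{j - 33793} = \frac{-8247 - \left(9278 - -19992\right)}{\left(- \frac{53}{142} + \frac{i \sqrt{2}}{4}\right) - 33793} = \frac{-8247 - 29270}{- \frac{4798659}{142} + \frac{i \sqrt{2}}{4}} = - \frac{37517}{- \frac{4798659}{142} + \frac{i \sqrt{2}}{4}}$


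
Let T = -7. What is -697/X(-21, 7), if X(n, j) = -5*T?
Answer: -697/35 ≈ -19.914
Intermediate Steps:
X(n, j) = 35 (X(n, j) = -5*(-7) = 35)
-697/X(-21, 7) = -697/35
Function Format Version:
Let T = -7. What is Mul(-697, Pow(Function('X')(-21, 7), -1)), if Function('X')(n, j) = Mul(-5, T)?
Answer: Rational(-697, 35) ≈ -19.914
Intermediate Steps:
Function('X')(n, j) = 35 (Function('X')(n, j) = Mul(-5, -7) = 35)
Mul(-697, Pow(Function('X')(-21, 7), -1)) = Mul(-697, Pow(35, -1)) = Mul(-697, Rational(1, 35)) = Rational(-697, 35)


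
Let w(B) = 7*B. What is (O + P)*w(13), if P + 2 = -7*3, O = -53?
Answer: -6916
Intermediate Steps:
P = -23 (P = -2 - 7*3 = -2 - 21 = -23)
(O + P)*w(13) = (-53 - 23)*(7*13) = -76*91 = -6916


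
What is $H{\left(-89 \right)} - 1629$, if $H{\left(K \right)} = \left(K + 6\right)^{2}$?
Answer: $5260$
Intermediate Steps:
$H{\left(K \right)} = \left(6 + K\right)^{2}$
$H{\left(-89 \right)} - 1629 = \left(6 - 89\right)^{2} - 1629 = \left(-83\right)^{2} - 1629 = 6889 - 1629 = 5260$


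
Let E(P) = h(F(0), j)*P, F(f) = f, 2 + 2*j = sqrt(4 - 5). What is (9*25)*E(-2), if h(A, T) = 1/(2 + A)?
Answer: -225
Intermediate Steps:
j = -1 + I/2 (j = -1 + sqrt(4 - 5)/2 = -1 + sqrt(-1)/2 = -1 + I/2 ≈ -1.0 + 0.5*I)
E(P) = P/2 (E(P) = P/(2 + 0) = P/2)
(9*25)*E(-2) = (9*25)*((1/2)*(-2)) = 225*(-1) = -225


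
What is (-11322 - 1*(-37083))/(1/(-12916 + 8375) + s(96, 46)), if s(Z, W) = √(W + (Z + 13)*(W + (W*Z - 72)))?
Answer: 116980701/9868150616635 + 1062418726482*√119639/9868150616635 ≈ 37.239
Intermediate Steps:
s(Z, W) = √(W + (13 + Z)*(-72 + W + W*Z)) (s(Z, W) = √(W + (13 + Z)*(W + (-72 + W*Z))) = √(W + (13 + Z)*(-72 + W + W*Z)))
(-11322 - 1*(-37083))/(1/(-12916 + 8375) + s(96, 46)) = (-11322 - 1*(-37083))/(1/(-12916 + 8375) + √(-936 - 72*96 + 14*46 + 46*96² + 14*46*96)) = (-11322 + 37083)/(1/(-4541) + √(-936 - 6912 + 644 + 46*9216 + 61824)) = 25761/(-1/4541 + √(-936 - 6912 + 644 + 423936 + 61824)) = 25761/(-1/4541 + √478556) = 25761/(-1/4541 + 2*√119639)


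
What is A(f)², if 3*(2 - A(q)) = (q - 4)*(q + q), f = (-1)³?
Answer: 16/9 ≈ 1.7778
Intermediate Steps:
f = -1
A(q) = 2 - 2*q*(-4 + q)/3 (A(q) = 2 - (q - 4)*(q + q)/3 = 2 - (-4 + q)*2*q/3 = 2 - 2*q*(-4 + q)/3)
A(f)² = (2 - ⅔*(-1)² + (8/3)*(-1))² = (2 - ⅔*1 - 8/3)² = (2 - ⅔ - 8/3)² = (-4/3)² = 16/9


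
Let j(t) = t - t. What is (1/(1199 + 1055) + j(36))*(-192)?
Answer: -96/1127 ≈ -0.085182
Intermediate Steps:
j(t) = 0
(1/(1199 + 1055) + j(36))*(-192) = (1/(1199 + 1055) + 0)*(-192) = (1/2254 + 0)*(-192) = (1/2254)*(-192) = -96/1127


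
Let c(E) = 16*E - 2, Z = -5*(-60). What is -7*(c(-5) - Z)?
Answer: 2674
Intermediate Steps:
Z = 300
c(E) = -2 + 16*E
-7*(c(-5) - Z) = -7*((-2 + 16*(-5)) - 1*300) = -7*((-2 - 80) - 300) = -7*(-82 - 300) = -7*(-382) = 2674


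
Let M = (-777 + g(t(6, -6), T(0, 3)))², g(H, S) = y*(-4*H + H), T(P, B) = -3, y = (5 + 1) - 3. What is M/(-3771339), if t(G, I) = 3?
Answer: -215472/1257113 ≈ -0.17140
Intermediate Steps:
y = 3 (y = 6 - 3 = 3)
g(H, S) = -9*H (g(H, S) = 3*(-4*H + H) = 3*(-3*H) = -9*H)
M = 646416 (M = (-777 - 9*3)² = (-777 - 27)² = (-804)² = 646416)
M/(-3771339) = 646416/(-3771339) = 646416*(-1/3771339) = -215472/1257113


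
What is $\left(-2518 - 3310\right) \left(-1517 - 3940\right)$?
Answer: $31803396$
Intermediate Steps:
$\left(-2518 - 3310\right) \left(-1517 - 3940\right) = \left(-5828\right) \left(-5457\right) = 31803396$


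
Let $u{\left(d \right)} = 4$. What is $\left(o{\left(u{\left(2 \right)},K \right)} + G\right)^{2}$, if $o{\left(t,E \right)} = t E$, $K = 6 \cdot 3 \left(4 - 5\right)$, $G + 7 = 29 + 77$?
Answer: $729$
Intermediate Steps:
$G = 99$ ($G = -7 + \left(29 + 77\right) = -7 + 106 = 99$)
$K = -18$ ($K = 6 \cdot 3 \left(-1\right) = 6 \left(-3\right) = -18$)
$o{\left(t,E \right)} = E t$
$\left(o{\left(u{\left(2 \right)},K \right)} + G\right)^{2} = \left(\left(-18\right) 4 + 99\right)^{2} = \left(-72 + 99\right)^{2} = 27^{2} = 729$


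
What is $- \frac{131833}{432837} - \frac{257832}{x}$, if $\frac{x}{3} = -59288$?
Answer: $\frac{3672953528}{3207755007} \approx 1.145$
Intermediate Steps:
$x = -177864$ ($x = 3 \left(-59288\right) = -177864$)
$- \frac{131833}{432837} - \frac{257832}{x} = - \frac{131833}{432837} - \frac{257832}{-177864} = \left(-131833\right) \frac{1}{432837} - - \frac{10743}{7411} = - \frac{131833}{432837} + \frac{10743}{7411} = \frac{3672953528}{3207755007}$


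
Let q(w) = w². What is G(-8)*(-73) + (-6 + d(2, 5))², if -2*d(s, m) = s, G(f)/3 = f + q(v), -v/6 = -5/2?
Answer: -47474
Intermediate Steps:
v = 15 (v = -(-30)/2 = -6*(-5/2) = 15)
G(f) = 675 + 3*f (G(f) = 3*(f + 15²) = 3*(f + 225) = 3*(225 + f) = 675 + 3*f)
d(s, m) = -s/2
G(-8)*(-73) + (-6 + d(2, 5))² = (675 + 3*(-8))*(-73) + (-6 - ½*2)² = (675 - 24)*(-73) + (-6 - 1)² = 651*(-73) + (-7)² = -47523 + 49 = -47474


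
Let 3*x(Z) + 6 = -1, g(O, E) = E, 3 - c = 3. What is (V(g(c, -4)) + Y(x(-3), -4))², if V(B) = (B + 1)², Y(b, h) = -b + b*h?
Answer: 3844/9 ≈ 427.11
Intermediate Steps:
c = 0 (c = 3 - 1*3 = 3 - 3 = 0)
x(Z) = -7/3 (x(Z) = -2 + (⅓)*(-1) = -2 - ⅓ = -7/3)
V(B) = (1 + B)²
(V(g(c, -4)) + Y(x(-3), -4))² = ((1 - 4)² - 7*(-1 - 4)/3)² = ((-3)² - 7/3*(-5))² = (9 + 35/3)² = (62/3)² = 3844/9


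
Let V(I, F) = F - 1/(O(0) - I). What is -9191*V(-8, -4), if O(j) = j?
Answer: 303303/8 ≈ 37913.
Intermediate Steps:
V(I, F) = F + 1/I (V(I, F) = F - 1/(0 - I) = F - 1/((-I)) = F - (-1)/I = F + 1/I)
-9191*V(-8, -4) = -9191*(-4 + 1/(-8)) = -9191*(-4 - ⅛) = -9191*(-33/8) = 303303/8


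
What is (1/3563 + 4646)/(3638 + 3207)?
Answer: 16553699/24388735 ≈ 0.67874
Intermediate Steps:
(1/3563 + 4646)/(3638 + 3207) = (1/3563 + 4646)/6845 = (16553699/3563)*(1/6845) = 16553699/24388735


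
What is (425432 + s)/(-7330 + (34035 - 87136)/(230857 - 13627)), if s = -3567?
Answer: -91641733950/1592349001 ≈ -57.551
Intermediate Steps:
(425432 + s)/(-7330 + (34035 - 87136)/(230857 - 13627)) = (425432 - 3567)/(-7330 + (34035 - 87136)/(230857 - 13627)) = 421865/(-7330 - 53101/217230) = 421865/(-1592349001/217230) = 421865*(-217230/1592349001) = -91641733950/1592349001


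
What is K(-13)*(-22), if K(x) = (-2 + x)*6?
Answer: 1980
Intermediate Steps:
K(x) = -12 + 6*x
K(-13)*(-22) = (-12 + 6*(-13))*(-22) = (-12 - 78)*(-22) = -90*(-22) = 1980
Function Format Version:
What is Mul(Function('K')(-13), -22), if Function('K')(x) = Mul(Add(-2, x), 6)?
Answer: 1980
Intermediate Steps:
Function('K')(x) = Add(-12, Mul(6, x))
Mul(Function('K')(-13), -22) = Mul(Add(-12, Mul(6, -13)), -22) = Mul(Add(-12, -78), -22) = Mul(-90, -22) = 1980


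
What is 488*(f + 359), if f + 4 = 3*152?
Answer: 395768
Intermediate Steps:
f = 452 (f = -4 + 3*152 = -4 + 456 = 452)
488*(f + 359) = 488*(452 + 359) = 488*811 = 395768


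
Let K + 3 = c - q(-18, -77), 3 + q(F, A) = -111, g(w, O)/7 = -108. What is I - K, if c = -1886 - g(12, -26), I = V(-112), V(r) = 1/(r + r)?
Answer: 228255/224 ≈ 1019.0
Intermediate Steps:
g(w, O) = -756 (g(w, O) = 7*(-108) = -756)
V(r) = 1/(2*r)
I = -1/224 (I = (½)/(-112) = (½)*(-1/112) = -1/224 ≈ -0.0044643)
q(F, A) = -114 (q(F, A) = -3 - 111 = -114)
c = -1130 (c = -1886 - 1*(-756) = -1886 + 756 = -1130)
K = -1019 (K = -3 + (-1130 - 1*(-114)) = -3 + (-1130 + 114) = -3 - 1016 = -1019)
I - K = -1/224 - 1*(-1019) = -1/224 + 1019 = 228255/224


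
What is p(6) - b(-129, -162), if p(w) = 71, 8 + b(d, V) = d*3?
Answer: 466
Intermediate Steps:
b(d, V) = -8 + 3*d (b(d, V) = -8 + d*3 = -8 + 3*d)
p(6) - b(-129, -162) = 71 - (-8 + 3*(-129)) = 71 - (-8 - 387) = 71 - 1*(-395) = 71 + 395 = 466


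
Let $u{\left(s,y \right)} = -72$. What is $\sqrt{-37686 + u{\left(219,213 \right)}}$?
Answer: $i \sqrt{37758} \approx 194.31 i$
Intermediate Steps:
$\sqrt{-37686 + u{\left(219,213 \right)}} = \sqrt{-37686 - 72} = \sqrt{-37758} = i \sqrt{37758}$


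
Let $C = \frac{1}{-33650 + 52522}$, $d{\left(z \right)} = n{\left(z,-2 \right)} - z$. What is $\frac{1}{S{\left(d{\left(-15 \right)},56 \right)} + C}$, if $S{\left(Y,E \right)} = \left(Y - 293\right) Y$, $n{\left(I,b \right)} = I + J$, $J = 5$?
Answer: $- \frac{18872}{27175679} \approx -0.00069444$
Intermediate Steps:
$n{\left(I,b \right)} = 5 + I$ ($n{\left(I,b \right)} = I + 5 = 5 + I$)
$d{\left(z \right)} = 5$ ($d{\left(z \right)} = \left(5 + z\right) - z = 5$)
$S{\left(Y,E \right)} = Y \left(-293 + Y\right)$ ($S{\left(Y,E \right)} = \left(-293 + Y\right) Y = Y \left(-293 + Y\right)$)
$C = \frac{1}{18872} \approx 5.2989 \cdot 10^{-5}$
$\frac{1}{S{\left(d{\left(-15 \right)},56 \right)} + C} = \frac{1}{5 \left(-293 + 5\right) + \frac{1}{18872}} = \frac{1}{5 \left(-288\right) + \frac{1}{18872}} = \frac{1}{-1440 + \frac{1}{18872}} = \frac{1}{- \frac{27175679}{18872}} = - \frac{18872}{27175679}$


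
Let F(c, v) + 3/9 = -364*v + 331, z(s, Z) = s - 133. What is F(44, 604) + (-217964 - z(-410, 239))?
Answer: -1310839/3 ≈ -4.3695e+5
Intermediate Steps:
z(s, Z) = -133 + s
F(c, v) = 992/3 - 364*v (F(c, v) = -1/3 + (-364*v + 331) = -1/3 + (331 - 364*v) = 992/3 - 364*v)
F(44, 604) + (-217964 - z(-410, 239)) = (992/3 - 364*604) + (-217964 - (-133 - 410)) = (992/3 - 219856) + (-217964 - 1*(-543)) = -658576/3 + (-217964 + 543) = -658576/3 - 217421 = -1310839/3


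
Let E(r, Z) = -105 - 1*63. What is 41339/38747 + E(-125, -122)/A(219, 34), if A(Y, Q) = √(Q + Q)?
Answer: 41339/38747 - 84*√17/17 ≈ -19.306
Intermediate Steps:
E(r, Z) = -168 (E(r, Z) = -105 - 63 = -168)
A(Y, Q) = √2*√Q (A(Y, Q) = √(2*Q) = √2*√Q)
41339/38747 + E(-125, -122)/A(219, 34) = 41339/38747 - 168*√17/34 = 41339*(1/38747) - 168*√17/34 = 41339/38747 - 84*√17/17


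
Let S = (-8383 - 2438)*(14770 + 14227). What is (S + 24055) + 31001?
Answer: -313721481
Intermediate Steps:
S = -313776537 (S = -10821*28997 = -313776537)
(S + 24055) + 31001 = (-313776537 + 24055) + 31001 = -313752482 + 31001 = -313721481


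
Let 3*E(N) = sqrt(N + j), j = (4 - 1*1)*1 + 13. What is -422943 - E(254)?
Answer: -422943 - sqrt(30) ≈ -4.2295e+5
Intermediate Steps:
j = 16 (j = (4 - 1)*1 + 13 = 3*1 + 13 = 3 + 13 = 16)
E(N) = sqrt(16 + N)/3 (E(N) = sqrt(N + 16)/3 = sqrt(16 + N)/3)
-422943 - E(254) = -422943 - sqrt(16 + 254)/3 = -422943 - sqrt(270)/3 = -422943 - 3*sqrt(30)/3 = -422943 - sqrt(30)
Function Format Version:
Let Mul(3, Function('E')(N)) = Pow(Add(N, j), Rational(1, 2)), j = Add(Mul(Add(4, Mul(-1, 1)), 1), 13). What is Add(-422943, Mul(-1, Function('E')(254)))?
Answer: Add(-422943, Mul(-1, Pow(30, Rational(1, 2)))) ≈ -4.2295e+5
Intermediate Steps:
j = 16 (j = Add(Mul(Add(4, -1), 1), 13) = Add(Mul(3, 1), 13) = Add(3, 13) = 16)
Function('E')(N) = Mul(Rational(1, 3), Pow(Add(16, N), Rational(1, 2))) (Function('E')(N) = Mul(Rational(1, 3), Pow(Add(N, 16), Rational(1, 2))) = Mul(Rational(1, 3), Pow(Add(16, N), Rational(1, 2))))
Add(-422943, Mul(-1, Function('E')(254))) = Add(-422943, Mul(-1, Mul(Rational(1, 3), Pow(Add(16, 254), Rational(1, 2))))) = Add(-422943, Mul(-1, Mul(Rational(1, 3), Pow(270, Rational(1, 2))))) = Add(-422943, Mul(-1, Mul(Rational(1, 3), Mul(3, Pow(30, Rational(1, 2)))))) = Add(-422943, Mul(-1, Pow(30, Rational(1, 2))))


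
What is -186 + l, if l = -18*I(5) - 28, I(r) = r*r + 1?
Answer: -682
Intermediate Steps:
I(r) = 1 + r² (I(r) = r² + 1 = 1 + r²)
l = -496 (l = -18*(1 + 5²) - 28 = -18*(1 + 25) - 28 = -18*26 - 28 = -468 - 28 = -496)
-186 + l = -186 - 496 = -682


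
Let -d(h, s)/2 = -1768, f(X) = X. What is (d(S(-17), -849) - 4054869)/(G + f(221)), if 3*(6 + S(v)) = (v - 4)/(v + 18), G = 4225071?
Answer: -4051333/4225292 ≈ -0.95883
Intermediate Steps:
S(v) = -6 + (-4 + v)/(3*(18 + v)) (S(v) = -6 + ((v - 4)/(v + 18))/3 = -6 + ((-4 + v)/(18 + v))/3 = -6 + (-4 + v)/(3*(18 + v)))
d(h, s) = 3536 (d(h, s) = -2*(-1768) = 3536)
(d(S(-17), -849) - 4054869)/(G + f(221)) = (3536 - 4054869)/(4225071 + 221) = -4051333/4225292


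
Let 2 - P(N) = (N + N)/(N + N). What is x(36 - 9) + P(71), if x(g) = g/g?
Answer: 2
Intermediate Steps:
P(N) = 1 (P(N) = 2 - (N + N)/(N + N) = 2 - 2*N/(2*N) = 2 - 2*N*1/(2*N) = 2 - 1*1 = 2 - 1 = 1)
x(g) = 1
x(36 - 9) + P(71) = 1 + 1 = 2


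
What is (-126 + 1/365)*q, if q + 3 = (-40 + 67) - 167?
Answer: 6576427/365 ≈ 18018.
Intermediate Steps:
q = -143 (q = -3 + ((-40 + 67) - 167) = -3 + (27 - 167) = -3 - 140 = -143)
(-126 + 1/365)*q = (-126 + 1/365)*(-143) = -45989/365*(-143) = 6576427/365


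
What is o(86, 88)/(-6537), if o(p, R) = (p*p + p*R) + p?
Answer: -15050/6537 ≈ -2.3023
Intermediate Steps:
o(p, R) = p + p² + R*p (o(p, R) = (p² + R*p) + p = p + p² + R*p)
o(86, 88)/(-6537) = (86*(1 + 88 + 86))/(-6537) = (86*175)*(-1/6537) = 15050*(-1/6537) = -15050/6537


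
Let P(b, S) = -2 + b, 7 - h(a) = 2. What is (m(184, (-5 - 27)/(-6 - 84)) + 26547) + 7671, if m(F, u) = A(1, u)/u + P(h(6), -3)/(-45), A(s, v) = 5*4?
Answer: 2056451/60 ≈ 34274.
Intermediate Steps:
h(a) = 5 (h(a) = 7 - 1*2 = 7 - 2 = 5)
A(s, v) = 20
m(F, u) = -1/15 + 20/u (m(F, u) = 20/u + (-2 + 5)/(-45) = 20/u + 3*(-1/45) = 20/u - 1/15 = -1/15 + 20/u)
(m(184, (-5 - 27)/(-6 - 84)) + 26547) + 7671 = ((300 - (-5 - 27)/(-6 - 84))/(15*(((-5 - 27)/(-6 - 84)))) + 26547) + 7671 = ((300 - (-32)/(-90))/(15*((-32/(-90)))) + 26547) + 7671 = ((300 - (-32)*(-1)/90)/(15*((-32*(-1/90)))) + 26547) + 7671 = ((300 - 1*16/45)/(15*(16/45)) + 26547) + 7671 = ((1/15)*(45/16)*(300 - 16/45) + 26547) + 7671 = ((1/15)*(45/16)*(13484/45) + 26547) + 7671 = (3371/60 + 26547) + 7671 = 1596191/60 + 7671 = 2056451/60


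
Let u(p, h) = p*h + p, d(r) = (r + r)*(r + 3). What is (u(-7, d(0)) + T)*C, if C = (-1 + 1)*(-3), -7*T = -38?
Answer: 0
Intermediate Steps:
d(r) = 2*r*(3 + r) (d(r) = (2*r)*(3 + r) = 2*r*(3 + r))
u(p, h) = p + h*p (u(p, h) = h*p + p = p + h*p)
T = 38/7 (T = -⅐*(-38) = 38/7 ≈ 5.4286)
C = 0 (C = 0*(-3) = 0)
(u(-7, d(0)) + T)*C = (-7*(1 + 2*0*(3 + 0)) + 38/7)*0 = (-7*(1 + 2*0*3) + 38/7)*0 = (-7*(1 + 0) + 38/7)*0 = (-7*1 + 38/7)*0 = (-7 + 38/7)*0 = -11/7*0 = 0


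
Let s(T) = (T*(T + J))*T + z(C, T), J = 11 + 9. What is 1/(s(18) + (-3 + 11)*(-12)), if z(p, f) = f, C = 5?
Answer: 1/12234 ≈ 8.1739e-5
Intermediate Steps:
J = 20
s(T) = T + T²*(20 + T) (s(T) = (T*(T + 20))*T + T = (T*(20 + T))*T + T = T²*(20 + T) + T = T + T²*(20 + T))
1/(s(18) + (-3 + 11)*(-12)) = 1/(18*(1 + 18² + 20*18) + (-3 + 11)*(-12)) = 1/(18*(1 + 324 + 360) + 8*(-12)) = 1/(18*685 - 96) = 1/(12330 - 96) = 1/12234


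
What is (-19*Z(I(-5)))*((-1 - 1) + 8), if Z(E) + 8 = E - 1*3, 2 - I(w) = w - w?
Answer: 1026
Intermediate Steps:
I(w) = 2 (I(w) = 2 - (w - w) = 2 - 1*0 = 2 + 0 = 2)
Z(E) = -11 + E (Z(E) = -8 + (E - 1*3) = -8 + (E - 3) = -8 + (-3 + E) = -11 + E)
(-19*Z(I(-5)))*((-1 - 1) + 8) = (-19*(-11 + 2))*((-1 - 1) + 8) = (-19*(-9))*(-2 + 8) = 171*6 = 1026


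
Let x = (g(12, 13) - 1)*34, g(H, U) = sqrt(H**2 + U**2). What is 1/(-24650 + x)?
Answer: -363/8954971 - sqrt(313)/17909942 ≈ -4.1524e-5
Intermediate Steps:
x = -34 + 34*sqrt(313) (x = (sqrt(12**2 + 13**2) - 1)*34 = (sqrt(144 + 169) - 1)*34 = (sqrt(313) - 1)*34 = (-1 + sqrt(313))*34 = -34 + 34*sqrt(313) ≈ 567.52)
1/(-24650 + x) = 1/(-24650 + (-34 + 34*sqrt(313))) = 1/(-24684 + 34*sqrt(313))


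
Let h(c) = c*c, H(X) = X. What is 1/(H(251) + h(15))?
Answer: 1/476 ≈ 0.0021008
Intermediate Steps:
h(c) = c**2
1/(H(251) + h(15)) = 1/(251 + 15**2) = 1/(251 + 225) = 1/476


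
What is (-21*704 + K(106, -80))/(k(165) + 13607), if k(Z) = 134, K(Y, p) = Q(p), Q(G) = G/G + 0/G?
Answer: -14783/13741 ≈ -1.0758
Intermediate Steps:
Q(G) = 1 (Q(G) = 1 + 0 = 1)
K(Y, p) = 1
(-21*704 + K(106, -80))/(k(165) + 13607) = (-21*704 + 1)/(134 + 13607) = (-14784 + 1)/13741 = -14783*1/13741 = -14783/13741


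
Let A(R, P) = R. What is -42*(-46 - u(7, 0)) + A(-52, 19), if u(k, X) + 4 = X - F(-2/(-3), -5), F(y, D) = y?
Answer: 1684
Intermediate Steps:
u(k, X) = -14/3 + X (u(k, X) = -4 + (X - (-2)/(-3)) = -4 + (X - (-2)*(-1)/3) = -4 + (X - 1*⅔) = -4 + (X - ⅔) = -4 + (-⅔ + X) = -14/3 + X)
-42*(-46 - u(7, 0)) + A(-52, 19) = -42*(-46 - (-14/3 + 0)) - 52 = -42*(-46 - 1*(-14/3)) - 52 = -42*(-46 + 14/3) - 52 = -42*(-124/3) - 52 = 1736 - 52 = 1684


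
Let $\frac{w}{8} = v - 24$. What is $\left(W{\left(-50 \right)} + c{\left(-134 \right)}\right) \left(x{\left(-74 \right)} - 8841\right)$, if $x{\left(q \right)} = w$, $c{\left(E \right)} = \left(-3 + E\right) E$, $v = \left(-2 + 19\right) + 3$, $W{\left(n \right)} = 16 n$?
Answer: $-155792134$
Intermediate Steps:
$v = 20$ ($v = 17 + 3 = 20$)
$c{\left(E \right)} = E \left(-3 + E\right)$
$w = -32$ ($w = 8 \left(20 - 24\right) = 8 \left(-4\right) = -32$)
$x{\left(q \right)} = -32$
$\left(W{\left(-50 \right)} + c{\left(-134 \right)}\right) \left(x{\left(-74 \right)} - 8841\right) = \left(16 \left(-50\right) - 134 \left(-3 - 134\right)\right) \left(-32 - 8841\right) = \left(-800 - -18358\right) \left(-8873\right) = \left(-800 + 18358\right) \left(-8873\right) = 17558 \left(-8873\right) = -155792134$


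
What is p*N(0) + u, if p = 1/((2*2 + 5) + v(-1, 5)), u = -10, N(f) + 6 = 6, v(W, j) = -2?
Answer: -10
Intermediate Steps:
N(f) = 0 (N(f) = -6 + 6 = 0)
p = 1/7 (p = 1/((2*2 + 5) - 2) = 1/((4 + 5) - 2) = 1/(9 - 2) = 1/7 ≈ 0.14286)
p*N(0) + u = (1/7)*0 - 10 = 0 - 10 = -10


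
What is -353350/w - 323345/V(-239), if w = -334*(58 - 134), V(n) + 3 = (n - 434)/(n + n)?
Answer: 1961527236045/9658612 ≈ 2.0309e+5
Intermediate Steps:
V(n) = -3 + (-434 + n)/(2*n) (V(n) = -3 + (n - 434)/(n + n) = -3 + (-434 + n)/((2*n)) = -3 + (-434 + n)*(1/(2*n)) = -3 + (-434 + n)/(2*n))
w = 25384 (w = -334*(-76) = 25384)
-353350/w - 323345/V(-239) = -353350/25384 - 323345/(-5/2 - 217/(-239)) = -353350*1/25384 - 323345/(-5/2 - 217*(-1/239)) = -176675/12692 - 323345/(-5/2 + 217/239) = -176675/12692 - 323345/(-761/478) = -176675/12692 - 323345*(-478/761) = -176675/12692 + 154558910/761 = 1961527236045/9658612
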